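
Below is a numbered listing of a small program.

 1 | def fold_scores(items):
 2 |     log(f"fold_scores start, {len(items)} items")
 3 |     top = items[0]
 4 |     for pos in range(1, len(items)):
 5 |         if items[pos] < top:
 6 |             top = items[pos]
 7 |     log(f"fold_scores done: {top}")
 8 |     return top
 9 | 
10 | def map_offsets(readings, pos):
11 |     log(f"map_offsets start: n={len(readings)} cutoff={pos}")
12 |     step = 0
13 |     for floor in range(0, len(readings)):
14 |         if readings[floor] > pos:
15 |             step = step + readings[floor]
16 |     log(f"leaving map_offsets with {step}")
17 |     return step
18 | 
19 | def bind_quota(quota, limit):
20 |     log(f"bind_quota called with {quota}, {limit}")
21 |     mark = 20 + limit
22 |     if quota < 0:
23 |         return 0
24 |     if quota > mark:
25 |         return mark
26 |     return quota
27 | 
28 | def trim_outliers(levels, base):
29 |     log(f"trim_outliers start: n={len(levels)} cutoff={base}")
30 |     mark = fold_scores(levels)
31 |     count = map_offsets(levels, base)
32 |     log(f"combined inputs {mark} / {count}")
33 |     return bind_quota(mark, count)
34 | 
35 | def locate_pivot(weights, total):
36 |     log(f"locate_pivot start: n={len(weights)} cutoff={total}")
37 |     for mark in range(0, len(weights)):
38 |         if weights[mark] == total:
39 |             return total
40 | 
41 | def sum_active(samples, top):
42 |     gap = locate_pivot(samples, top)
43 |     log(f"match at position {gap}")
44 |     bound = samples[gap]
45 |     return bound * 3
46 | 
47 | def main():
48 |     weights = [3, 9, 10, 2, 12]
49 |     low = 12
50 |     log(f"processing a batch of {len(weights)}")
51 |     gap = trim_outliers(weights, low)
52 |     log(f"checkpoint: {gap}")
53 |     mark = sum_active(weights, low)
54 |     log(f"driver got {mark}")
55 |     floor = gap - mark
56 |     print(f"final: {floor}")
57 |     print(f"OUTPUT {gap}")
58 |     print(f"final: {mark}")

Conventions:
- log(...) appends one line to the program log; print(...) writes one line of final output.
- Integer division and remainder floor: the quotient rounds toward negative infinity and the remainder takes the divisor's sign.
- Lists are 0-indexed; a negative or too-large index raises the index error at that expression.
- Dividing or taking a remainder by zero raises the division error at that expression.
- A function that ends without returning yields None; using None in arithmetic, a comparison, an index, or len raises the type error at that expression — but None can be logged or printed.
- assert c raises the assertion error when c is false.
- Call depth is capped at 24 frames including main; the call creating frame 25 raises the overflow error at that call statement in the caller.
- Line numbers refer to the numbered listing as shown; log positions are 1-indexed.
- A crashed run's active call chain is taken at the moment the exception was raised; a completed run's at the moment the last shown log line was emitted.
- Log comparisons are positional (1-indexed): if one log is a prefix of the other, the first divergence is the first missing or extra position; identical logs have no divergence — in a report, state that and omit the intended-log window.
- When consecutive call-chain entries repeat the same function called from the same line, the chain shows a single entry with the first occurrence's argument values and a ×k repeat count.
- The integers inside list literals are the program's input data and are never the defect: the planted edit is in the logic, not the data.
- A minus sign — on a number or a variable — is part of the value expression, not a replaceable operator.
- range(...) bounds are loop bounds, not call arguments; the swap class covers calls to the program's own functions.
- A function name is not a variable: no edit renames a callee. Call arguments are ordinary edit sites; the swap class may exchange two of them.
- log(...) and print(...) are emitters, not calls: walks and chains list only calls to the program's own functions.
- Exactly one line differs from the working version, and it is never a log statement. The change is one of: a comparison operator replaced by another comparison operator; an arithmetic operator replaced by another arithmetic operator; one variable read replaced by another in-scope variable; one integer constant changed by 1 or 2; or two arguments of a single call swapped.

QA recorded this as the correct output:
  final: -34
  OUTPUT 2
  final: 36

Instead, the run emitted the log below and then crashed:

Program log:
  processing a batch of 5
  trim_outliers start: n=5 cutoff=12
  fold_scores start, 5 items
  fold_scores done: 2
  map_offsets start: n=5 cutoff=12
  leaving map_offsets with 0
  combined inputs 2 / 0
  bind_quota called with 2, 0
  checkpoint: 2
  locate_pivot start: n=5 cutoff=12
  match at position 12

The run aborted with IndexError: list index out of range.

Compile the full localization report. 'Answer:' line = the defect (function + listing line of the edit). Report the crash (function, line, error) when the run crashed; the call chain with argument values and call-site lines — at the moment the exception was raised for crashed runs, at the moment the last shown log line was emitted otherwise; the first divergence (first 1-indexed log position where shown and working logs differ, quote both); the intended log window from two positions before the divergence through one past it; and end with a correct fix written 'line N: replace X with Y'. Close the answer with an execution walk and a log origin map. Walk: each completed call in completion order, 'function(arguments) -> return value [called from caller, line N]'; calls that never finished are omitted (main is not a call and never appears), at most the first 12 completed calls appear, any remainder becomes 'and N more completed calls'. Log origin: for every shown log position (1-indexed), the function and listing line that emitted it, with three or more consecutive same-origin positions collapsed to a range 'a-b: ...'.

Answer: the defect is in locate_pivot at line 39.
The tell: Position 11 is the first bad log line: 'match at position 12' should read 'match at position 4'.
Crash: sum_active, line 44, IndexError.
Call chain: main -> sum_active([3, 9, 10, 2, 12], 12) (called at line 53).
First divergence: at position 11 the run shows 'match at position 12' where the working version logs 'match at position 4'.
Intended log window:
  9: checkpoint: 2
  10: locate_pivot start: n=5 cutoff=12
  11: match at position 4
  12: driver got 36
Execution walk:
  fold_scores([3, 9, 10, 2, 12]) -> 2  [called from trim_outliers, line 30]
  map_offsets([3, 9, 10, 2, 12], 12) -> 0  [called from trim_outliers, line 31]
  bind_quota(2, 0) -> 2  [called from trim_outliers, line 33]
  trim_outliers([3, 9, 10, 2, 12], 12) -> 2  [called from main, line 51]
  locate_pivot([3, 9, 10, 2, 12], 12) -> 12  [called from sum_active, line 42]
Log origins:
  1: logged in main at line 50
  2: logged in trim_outliers at line 29
  3: logged in fold_scores at line 2
  4: logged in fold_scores at line 7
  5: logged in map_offsets at line 11
  6: logged in map_offsets at line 16
  7: logged in trim_outliers at line 32
  8: logged in bind_quota at line 20
  9: logged in main at line 52
  10: logged in locate_pivot at line 36
  11: logged in sum_active at line 43
A correct fix: line 39: replace `total` with `mark`.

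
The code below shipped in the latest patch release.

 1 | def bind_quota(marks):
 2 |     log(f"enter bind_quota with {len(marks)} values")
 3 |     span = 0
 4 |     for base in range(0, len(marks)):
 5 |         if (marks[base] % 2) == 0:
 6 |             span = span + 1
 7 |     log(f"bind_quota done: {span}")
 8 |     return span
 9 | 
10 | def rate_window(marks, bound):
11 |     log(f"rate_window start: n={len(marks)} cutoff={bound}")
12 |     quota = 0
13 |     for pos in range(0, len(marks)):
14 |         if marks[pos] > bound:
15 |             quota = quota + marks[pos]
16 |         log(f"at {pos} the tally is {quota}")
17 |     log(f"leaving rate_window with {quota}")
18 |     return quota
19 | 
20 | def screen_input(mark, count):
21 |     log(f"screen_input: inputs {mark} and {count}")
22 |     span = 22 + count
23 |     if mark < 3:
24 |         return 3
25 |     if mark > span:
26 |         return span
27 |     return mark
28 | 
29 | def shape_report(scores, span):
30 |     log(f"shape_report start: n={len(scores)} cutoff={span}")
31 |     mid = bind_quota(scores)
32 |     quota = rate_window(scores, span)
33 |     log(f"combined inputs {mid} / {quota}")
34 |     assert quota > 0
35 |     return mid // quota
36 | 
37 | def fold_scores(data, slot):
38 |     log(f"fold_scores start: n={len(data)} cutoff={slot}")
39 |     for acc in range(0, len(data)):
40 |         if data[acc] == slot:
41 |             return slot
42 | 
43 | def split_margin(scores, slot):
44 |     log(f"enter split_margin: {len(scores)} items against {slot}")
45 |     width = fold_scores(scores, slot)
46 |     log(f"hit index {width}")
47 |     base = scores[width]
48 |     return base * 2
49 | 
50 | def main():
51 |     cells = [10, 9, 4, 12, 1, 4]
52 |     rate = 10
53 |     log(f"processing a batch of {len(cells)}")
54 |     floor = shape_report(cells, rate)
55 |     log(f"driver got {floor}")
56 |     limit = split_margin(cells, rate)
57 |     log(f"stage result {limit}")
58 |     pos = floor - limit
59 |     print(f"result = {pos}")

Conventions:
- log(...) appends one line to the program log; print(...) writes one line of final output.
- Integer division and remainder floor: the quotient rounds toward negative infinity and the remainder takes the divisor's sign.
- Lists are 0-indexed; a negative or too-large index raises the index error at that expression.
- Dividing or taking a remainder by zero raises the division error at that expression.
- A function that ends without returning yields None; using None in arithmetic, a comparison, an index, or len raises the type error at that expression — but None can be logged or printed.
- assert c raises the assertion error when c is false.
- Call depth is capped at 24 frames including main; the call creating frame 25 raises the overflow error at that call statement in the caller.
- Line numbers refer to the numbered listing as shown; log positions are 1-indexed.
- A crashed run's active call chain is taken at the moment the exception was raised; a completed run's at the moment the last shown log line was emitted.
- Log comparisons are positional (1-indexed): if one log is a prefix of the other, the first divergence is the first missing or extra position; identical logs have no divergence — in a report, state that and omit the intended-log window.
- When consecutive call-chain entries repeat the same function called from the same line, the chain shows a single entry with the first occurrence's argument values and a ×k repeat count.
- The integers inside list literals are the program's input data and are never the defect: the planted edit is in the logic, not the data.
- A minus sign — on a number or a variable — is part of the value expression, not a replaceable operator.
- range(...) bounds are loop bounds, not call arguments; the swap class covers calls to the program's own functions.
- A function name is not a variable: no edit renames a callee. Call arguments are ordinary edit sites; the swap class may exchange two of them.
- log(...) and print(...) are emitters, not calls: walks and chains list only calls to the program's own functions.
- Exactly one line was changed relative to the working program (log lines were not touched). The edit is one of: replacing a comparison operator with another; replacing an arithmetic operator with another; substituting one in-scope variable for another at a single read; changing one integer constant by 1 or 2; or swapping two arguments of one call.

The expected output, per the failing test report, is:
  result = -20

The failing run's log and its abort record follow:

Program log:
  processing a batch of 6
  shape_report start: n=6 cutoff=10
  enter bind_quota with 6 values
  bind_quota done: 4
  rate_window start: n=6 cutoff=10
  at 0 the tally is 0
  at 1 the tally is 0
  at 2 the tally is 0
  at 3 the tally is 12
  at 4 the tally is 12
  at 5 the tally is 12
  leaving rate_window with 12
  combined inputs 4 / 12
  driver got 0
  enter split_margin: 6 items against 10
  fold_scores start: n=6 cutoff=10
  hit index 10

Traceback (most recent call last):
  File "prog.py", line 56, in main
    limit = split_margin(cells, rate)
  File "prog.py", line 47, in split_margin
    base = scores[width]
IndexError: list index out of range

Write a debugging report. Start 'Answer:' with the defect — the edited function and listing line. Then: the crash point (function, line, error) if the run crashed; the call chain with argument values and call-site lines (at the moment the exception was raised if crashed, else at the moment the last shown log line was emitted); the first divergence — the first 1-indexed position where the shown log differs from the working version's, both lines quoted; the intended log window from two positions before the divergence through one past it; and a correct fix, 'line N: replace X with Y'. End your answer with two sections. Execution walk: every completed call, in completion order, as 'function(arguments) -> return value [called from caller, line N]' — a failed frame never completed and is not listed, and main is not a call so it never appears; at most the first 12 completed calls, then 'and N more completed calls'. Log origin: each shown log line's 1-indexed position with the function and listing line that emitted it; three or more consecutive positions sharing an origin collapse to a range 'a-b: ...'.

Answer: the defect is in fold_scores at line 41.
The tell: Log line 17 is where behavior first shows: 'hit index 10' appears instead of 'hit index 0'.
Crash: split_margin, line 47, IndexError.
Call chain: main -> split_margin([10, 9, 4, 12, 1, 4], 10) (called at line 56).
First divergence: at position 17 the run shows 'hit index 10' where the working version logs 'hit index 0'.
Intended log window:
  15: enter split_margin: 6 items against 10
  16: fold_scores start: n=6 cutoff=10
  17: hit index 0
  18: stage result 20
Execution walk:
  bind_quota([10, 9, 4, 12, 1, 4]) -> 4  [called from shape_report, line 31]
  rate_window([10, 9, 4, 12, 1, 4], 10) -> 12  [called from shape_report, line 32]
  shape_report([10, 9, 4, 12, 1, 4], 10) -> 0  [called from main, line 54]
  fold_scores([10, 9, 4, 12, 1, 4], 10) -> 10  [called from split_margin, line 45]
Origin of each log line:
  1 — main, line 53
  2 — shape_report, line 30
  3 — bind_quota, line 2
  4 — bind_quota, line 7
  5 — rate_window, line 11
  6-11 — rate_window, line 16
  12 — rate_window, line 17
  13 — shape_report, line 33
  14 — main, line 55
  15 — split_margin, line 44
  16 — fold_scores, line 38
  17 — split_margin, line 46
A correct fix: line 41: replace `slot` with `acc`.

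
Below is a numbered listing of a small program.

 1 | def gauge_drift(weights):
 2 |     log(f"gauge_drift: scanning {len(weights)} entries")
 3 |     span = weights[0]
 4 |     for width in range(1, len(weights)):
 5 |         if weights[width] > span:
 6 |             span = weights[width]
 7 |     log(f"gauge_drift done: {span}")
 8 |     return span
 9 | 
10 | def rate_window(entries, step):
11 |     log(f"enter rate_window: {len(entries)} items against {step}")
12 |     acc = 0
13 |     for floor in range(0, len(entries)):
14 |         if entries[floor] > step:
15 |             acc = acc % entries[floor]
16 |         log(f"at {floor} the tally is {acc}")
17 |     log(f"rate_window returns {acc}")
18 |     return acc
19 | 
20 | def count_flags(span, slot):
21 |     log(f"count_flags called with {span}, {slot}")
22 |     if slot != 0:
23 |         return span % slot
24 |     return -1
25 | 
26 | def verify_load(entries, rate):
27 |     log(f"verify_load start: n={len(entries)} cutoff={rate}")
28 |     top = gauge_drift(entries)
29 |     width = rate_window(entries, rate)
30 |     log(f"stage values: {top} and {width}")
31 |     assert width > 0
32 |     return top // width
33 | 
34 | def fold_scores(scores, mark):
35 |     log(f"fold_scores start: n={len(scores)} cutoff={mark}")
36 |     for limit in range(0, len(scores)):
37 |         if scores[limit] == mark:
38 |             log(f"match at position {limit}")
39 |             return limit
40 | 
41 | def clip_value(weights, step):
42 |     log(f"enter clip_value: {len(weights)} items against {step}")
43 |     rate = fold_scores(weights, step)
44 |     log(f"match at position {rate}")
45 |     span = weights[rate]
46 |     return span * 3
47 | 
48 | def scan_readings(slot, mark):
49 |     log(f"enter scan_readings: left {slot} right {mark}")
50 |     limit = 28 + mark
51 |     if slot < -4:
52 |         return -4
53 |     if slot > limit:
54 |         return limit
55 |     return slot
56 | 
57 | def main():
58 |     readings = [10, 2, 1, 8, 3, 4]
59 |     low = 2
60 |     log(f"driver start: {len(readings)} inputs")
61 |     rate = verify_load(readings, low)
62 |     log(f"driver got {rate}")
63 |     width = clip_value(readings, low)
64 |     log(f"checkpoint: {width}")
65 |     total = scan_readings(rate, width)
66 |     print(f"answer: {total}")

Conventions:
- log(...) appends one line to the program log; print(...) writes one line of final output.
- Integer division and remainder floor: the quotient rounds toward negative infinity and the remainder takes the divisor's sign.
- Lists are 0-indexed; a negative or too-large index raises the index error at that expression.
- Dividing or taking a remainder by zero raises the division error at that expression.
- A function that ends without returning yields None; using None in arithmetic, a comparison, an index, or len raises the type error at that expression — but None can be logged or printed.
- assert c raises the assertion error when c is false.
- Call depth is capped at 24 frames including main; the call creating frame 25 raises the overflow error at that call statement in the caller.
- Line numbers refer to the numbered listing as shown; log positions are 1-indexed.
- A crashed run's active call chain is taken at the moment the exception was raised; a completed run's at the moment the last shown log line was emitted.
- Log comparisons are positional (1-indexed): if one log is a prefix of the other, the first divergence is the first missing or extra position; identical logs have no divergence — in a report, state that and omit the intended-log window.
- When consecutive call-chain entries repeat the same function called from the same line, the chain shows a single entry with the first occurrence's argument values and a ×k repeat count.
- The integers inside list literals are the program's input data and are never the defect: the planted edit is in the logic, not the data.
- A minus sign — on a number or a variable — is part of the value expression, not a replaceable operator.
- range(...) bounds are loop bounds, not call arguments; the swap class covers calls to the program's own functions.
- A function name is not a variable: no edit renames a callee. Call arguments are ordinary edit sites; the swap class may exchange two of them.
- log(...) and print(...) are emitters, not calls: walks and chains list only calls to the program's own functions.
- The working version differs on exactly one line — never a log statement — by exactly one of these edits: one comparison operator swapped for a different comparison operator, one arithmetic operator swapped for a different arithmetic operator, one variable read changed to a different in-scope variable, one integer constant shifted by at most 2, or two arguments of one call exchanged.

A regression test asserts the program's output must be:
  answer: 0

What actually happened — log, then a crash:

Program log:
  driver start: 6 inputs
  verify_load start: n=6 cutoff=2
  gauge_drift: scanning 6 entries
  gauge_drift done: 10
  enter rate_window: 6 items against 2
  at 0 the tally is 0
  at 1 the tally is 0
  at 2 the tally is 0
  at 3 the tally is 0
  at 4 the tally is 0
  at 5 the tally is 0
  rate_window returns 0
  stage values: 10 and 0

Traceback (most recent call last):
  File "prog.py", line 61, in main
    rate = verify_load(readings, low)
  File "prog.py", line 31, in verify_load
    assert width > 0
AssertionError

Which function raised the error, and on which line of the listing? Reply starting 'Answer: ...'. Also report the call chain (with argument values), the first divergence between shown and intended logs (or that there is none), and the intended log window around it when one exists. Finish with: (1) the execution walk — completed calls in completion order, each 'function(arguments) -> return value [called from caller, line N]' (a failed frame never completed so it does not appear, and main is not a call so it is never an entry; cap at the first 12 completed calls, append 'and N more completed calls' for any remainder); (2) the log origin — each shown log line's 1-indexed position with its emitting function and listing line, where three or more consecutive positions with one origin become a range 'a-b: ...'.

Answer: the error was raised in verify_load, line 31.
Key observation: Log line 6 is where behavior first shows: 'at 0 the tally is 0' appears instead of 'at 0 the tally is 10'.
Call chain: main -> verify_load([10, 2, 1, 8, 3, 4], 2) (called at line 61).
First divergence: position 6; shown 'at 0 the tally is 0' vs intended 'at 0 the tally is 10'.
Intended log window:
  4: gauge_drift done: 10
  5: enter rate_window: 6 items against 2
  6: at 0 the tally is 10
  7: at 1 the tally is 10
Execution walk:
  gauge_drift([10, 2, 1, 8, 3, 4]) -> 10  [called from verify_load, line 28]
  rate_window([10, 2, 1, 8, 3, 4], 2) -> 0  [called from verify_load, line 29]
Origin of each log line:
  1: emitted by main (line 60)
  2: emitted by verify_load (line 27)
  3: emitted by gauge_drift (line 2)
  4: emitted by gauge_drift (line 7)
  5: emitted by rate_window (line 11)
  6-11: emitted by rate_window (line 16)
  12: emitted by rate_window (line 17)
  13: emitted by verify_load (line 30)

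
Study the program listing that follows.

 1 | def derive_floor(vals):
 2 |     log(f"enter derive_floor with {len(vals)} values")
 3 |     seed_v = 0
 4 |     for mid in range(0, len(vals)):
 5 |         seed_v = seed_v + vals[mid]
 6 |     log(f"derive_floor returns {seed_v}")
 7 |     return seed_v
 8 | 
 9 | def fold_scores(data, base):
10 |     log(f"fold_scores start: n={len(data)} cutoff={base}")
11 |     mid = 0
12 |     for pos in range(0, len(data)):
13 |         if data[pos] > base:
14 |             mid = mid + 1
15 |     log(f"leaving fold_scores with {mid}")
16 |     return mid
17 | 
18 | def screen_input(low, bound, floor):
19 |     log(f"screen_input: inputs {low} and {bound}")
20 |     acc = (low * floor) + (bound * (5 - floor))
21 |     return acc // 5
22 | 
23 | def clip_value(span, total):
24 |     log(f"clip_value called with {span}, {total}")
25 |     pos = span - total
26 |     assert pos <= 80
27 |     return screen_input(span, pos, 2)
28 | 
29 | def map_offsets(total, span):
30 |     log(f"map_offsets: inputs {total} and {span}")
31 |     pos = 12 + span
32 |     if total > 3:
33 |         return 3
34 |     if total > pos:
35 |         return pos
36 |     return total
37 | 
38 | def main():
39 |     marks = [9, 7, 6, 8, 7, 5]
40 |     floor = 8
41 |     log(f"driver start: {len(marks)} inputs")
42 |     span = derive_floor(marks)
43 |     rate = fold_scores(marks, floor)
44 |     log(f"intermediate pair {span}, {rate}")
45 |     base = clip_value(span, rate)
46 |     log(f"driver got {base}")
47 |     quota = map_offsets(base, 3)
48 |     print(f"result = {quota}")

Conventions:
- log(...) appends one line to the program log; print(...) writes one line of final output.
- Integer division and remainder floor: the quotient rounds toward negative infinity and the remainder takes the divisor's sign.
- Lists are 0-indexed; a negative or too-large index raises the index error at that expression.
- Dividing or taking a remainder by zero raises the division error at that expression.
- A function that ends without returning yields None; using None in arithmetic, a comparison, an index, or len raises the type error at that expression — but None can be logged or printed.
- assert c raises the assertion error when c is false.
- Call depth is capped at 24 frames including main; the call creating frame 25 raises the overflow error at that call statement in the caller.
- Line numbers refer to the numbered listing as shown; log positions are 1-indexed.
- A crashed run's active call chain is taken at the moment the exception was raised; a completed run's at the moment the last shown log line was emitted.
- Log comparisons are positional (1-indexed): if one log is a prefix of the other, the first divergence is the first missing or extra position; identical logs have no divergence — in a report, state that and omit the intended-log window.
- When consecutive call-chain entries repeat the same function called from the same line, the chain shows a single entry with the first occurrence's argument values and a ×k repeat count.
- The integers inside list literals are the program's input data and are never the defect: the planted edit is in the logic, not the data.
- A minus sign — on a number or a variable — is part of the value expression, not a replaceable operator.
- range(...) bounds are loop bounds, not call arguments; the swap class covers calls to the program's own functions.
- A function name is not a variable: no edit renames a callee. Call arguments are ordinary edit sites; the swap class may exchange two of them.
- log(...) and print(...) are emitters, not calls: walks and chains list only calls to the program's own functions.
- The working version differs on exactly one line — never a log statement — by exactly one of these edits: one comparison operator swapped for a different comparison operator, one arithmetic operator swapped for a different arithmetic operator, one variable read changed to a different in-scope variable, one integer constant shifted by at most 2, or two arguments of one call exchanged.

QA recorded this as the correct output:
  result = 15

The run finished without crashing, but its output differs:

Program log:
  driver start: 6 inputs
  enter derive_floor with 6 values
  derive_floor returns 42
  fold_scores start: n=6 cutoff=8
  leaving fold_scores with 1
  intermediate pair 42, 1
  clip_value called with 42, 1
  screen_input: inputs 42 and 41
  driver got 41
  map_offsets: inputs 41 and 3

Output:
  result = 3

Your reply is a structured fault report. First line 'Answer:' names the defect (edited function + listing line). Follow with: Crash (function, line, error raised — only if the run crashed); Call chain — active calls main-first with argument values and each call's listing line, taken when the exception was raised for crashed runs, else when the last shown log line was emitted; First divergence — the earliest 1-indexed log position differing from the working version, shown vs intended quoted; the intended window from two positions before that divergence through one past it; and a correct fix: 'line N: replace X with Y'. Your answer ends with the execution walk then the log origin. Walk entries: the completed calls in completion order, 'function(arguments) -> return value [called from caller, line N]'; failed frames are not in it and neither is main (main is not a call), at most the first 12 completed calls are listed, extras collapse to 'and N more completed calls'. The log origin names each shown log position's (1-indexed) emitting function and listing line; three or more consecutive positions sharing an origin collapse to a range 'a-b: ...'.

Answer: the defect is in map_offsets at line 32.
Key fact: No log line changed; the fault shows up purely in the output.
Call chain: main -> map_offsets(41, 3) (called at line 47).
First divergence: none — the logs agree in full.
Execution walk:
  derive_floor([9, 7, 6, 8, 7, 5]) -> 42  [called from main, line 42]
  fold_scores([9, 7, 6, 8, 7, 5], 8) -> 1  [called from main, line 43]
  screen_input(42, 41, 2) -> 41  [called from clip_value, line 27]
  clip_value(42, 1) -> 41  [called from main, line 45]
  map_offsets(41, 3) -> 3  [called from main, line 47]
Origin of each log line:
  1 — main, line 41
  2 — derive_floor, line 2
  3 — derive_floor, line 6
  4 — fold_scores, line 10
  5 — fold_scores, line 15
  6 — main, line 44
  7 — clip_value, line 24
  8 — screen_input, line 19
  9 — main, line 46
  10 — map_offsets, line 30
A correct fix: line 32: replace `>` with `<`.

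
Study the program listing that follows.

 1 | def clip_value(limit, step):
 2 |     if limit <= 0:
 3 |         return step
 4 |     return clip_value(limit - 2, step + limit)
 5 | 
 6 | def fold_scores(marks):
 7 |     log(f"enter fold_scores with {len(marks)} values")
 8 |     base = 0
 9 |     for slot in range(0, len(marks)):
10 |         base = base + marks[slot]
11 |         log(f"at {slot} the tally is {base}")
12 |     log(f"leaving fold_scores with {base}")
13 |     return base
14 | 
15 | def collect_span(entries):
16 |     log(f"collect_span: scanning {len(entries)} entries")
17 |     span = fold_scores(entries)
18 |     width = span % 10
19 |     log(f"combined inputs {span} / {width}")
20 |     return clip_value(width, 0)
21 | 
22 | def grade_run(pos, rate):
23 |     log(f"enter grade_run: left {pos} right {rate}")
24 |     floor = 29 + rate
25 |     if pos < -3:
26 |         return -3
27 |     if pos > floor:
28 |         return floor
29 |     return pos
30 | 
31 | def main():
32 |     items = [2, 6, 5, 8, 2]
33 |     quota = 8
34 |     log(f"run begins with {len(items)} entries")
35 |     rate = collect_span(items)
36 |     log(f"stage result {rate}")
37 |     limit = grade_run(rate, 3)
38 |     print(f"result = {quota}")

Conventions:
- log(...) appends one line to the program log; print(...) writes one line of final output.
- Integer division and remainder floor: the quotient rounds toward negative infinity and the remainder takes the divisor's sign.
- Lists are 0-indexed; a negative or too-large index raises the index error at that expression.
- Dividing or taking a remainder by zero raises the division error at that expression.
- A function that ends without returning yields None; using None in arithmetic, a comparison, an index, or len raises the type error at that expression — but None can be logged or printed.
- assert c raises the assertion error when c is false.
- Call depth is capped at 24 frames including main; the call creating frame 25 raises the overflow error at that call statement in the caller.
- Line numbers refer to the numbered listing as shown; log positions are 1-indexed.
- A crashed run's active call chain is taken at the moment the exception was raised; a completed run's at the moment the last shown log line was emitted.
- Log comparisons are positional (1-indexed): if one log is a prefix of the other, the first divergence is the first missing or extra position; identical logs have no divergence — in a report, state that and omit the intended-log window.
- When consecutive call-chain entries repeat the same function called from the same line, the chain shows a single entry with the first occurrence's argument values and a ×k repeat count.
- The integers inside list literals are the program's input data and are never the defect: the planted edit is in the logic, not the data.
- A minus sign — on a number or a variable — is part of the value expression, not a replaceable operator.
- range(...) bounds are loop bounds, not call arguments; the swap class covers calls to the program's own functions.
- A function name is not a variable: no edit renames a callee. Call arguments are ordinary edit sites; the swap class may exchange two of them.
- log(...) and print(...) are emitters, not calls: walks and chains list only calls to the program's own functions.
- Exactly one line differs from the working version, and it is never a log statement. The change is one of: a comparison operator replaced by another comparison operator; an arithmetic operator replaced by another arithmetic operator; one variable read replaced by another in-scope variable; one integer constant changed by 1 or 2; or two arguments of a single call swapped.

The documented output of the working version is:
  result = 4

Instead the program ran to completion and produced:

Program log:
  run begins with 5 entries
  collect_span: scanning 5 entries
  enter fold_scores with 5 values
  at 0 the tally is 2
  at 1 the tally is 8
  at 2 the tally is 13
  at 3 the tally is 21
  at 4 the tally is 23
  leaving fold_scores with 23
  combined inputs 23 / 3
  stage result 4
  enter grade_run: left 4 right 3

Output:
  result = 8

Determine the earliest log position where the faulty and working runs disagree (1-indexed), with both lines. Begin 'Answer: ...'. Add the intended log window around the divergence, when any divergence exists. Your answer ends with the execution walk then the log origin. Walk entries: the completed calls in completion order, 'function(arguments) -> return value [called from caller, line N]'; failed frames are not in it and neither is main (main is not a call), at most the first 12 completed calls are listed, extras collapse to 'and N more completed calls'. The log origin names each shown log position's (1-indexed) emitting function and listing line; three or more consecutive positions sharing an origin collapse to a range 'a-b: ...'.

Answer: there is none — every log position agrees.
Execution walk:
  fold_scores([2, 6, 5, 8, 2]) -> 23  [called from collect_span, line 17]
  clip_value(-1, 4) -> 4  [called from clip_value, line 4]
  clip_value(1, 3) -> 4  [called from clip_value, line 4]
  clip_value(3, 0) -> 4  [called from collect_span, line 20]
  collect_span([2, 6, 5, 8, 2]) -> 4  [called from main, line 35]
  grade_run(4, 3) -> 4  [called from main, line 37]
Log origins:
  1: emitted by main (line 34)
  2: emitted by collect_span (line 16)
  3: emitted by fold_scores (line 7)
  4-8: emitted by fold_scores (line 11)
  9: emitted by fold_scores (line 12)
  10: emitted by collect_span (line 19)
  11: emitted by main (line 36)
  12: emitted by grade_run (line 23)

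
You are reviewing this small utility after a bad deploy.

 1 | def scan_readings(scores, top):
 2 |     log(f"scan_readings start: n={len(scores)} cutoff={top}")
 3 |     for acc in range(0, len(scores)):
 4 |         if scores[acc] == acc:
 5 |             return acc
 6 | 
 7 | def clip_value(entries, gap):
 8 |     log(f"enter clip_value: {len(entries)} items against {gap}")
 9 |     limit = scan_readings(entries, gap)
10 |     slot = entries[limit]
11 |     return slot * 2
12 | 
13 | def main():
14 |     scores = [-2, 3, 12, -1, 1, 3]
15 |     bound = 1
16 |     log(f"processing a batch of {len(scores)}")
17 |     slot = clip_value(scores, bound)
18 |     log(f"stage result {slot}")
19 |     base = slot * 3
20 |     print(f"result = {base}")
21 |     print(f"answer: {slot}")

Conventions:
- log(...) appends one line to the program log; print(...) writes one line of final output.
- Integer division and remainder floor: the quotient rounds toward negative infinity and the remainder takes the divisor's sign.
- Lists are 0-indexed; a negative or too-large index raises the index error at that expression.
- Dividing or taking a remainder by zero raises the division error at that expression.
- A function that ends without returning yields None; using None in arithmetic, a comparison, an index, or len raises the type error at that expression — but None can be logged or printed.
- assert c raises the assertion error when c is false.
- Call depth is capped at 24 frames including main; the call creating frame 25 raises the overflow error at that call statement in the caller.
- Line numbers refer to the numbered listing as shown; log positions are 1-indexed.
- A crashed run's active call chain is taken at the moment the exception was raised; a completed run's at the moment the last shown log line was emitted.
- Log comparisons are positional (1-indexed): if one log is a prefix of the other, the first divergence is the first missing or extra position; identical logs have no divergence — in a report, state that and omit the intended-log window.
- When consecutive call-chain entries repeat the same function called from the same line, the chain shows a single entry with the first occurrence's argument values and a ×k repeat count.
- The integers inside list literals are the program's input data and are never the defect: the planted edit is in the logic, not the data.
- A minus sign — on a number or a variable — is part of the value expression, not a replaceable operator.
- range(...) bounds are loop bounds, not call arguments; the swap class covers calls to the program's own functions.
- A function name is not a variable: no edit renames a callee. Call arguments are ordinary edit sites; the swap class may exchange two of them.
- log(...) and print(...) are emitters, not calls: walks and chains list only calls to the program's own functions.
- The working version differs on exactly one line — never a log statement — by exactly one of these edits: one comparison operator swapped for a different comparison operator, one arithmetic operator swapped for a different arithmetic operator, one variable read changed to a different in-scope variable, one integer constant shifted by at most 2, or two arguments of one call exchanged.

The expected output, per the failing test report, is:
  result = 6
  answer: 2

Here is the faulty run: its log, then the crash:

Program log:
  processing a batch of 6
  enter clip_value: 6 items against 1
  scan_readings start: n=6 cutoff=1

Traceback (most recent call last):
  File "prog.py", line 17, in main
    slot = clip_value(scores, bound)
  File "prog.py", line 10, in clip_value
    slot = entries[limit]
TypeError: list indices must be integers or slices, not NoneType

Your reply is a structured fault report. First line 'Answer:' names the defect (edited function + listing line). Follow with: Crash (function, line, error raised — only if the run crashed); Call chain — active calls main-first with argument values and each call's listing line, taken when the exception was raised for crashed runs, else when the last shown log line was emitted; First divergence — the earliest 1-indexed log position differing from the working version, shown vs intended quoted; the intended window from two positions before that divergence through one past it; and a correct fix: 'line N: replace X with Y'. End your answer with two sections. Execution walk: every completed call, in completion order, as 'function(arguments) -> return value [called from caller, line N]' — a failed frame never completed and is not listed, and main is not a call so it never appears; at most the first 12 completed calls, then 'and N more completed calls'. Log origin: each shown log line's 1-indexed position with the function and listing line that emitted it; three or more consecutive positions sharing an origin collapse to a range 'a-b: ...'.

Answer: the defect is in scan_readings at line 4.
The tell: The faulty run's log stops after 3 lines; the working version's next line would be 'stage result 2'.
Crash: clip_value, line 10, TypeError.
Call chain: main -> clip_value([-2, 3, 12, -1, 1, 3], 1) (called at line 17).
First divergence: position 4; the shown log stops at 3 lines while the working version next logs 'stage result 2'.
Intended log window:
  2: enter clip_value: 6 items against 1
  3: scan_readings start: n=6 cutoff=1
  4: stage result 2
Execution walk:
  scan_readings([-2, 3, 12, -1, 1, 3], 1) -> None  [called from clip_value, line 9]
Log line origins:
  1: logged in main at line 16
  2: logged in clip_value at line 8
  3: logged in scan_readings at line 2
A correct fix: line 4: replace `scores[acc] == acc` with `scores[acc] == top`.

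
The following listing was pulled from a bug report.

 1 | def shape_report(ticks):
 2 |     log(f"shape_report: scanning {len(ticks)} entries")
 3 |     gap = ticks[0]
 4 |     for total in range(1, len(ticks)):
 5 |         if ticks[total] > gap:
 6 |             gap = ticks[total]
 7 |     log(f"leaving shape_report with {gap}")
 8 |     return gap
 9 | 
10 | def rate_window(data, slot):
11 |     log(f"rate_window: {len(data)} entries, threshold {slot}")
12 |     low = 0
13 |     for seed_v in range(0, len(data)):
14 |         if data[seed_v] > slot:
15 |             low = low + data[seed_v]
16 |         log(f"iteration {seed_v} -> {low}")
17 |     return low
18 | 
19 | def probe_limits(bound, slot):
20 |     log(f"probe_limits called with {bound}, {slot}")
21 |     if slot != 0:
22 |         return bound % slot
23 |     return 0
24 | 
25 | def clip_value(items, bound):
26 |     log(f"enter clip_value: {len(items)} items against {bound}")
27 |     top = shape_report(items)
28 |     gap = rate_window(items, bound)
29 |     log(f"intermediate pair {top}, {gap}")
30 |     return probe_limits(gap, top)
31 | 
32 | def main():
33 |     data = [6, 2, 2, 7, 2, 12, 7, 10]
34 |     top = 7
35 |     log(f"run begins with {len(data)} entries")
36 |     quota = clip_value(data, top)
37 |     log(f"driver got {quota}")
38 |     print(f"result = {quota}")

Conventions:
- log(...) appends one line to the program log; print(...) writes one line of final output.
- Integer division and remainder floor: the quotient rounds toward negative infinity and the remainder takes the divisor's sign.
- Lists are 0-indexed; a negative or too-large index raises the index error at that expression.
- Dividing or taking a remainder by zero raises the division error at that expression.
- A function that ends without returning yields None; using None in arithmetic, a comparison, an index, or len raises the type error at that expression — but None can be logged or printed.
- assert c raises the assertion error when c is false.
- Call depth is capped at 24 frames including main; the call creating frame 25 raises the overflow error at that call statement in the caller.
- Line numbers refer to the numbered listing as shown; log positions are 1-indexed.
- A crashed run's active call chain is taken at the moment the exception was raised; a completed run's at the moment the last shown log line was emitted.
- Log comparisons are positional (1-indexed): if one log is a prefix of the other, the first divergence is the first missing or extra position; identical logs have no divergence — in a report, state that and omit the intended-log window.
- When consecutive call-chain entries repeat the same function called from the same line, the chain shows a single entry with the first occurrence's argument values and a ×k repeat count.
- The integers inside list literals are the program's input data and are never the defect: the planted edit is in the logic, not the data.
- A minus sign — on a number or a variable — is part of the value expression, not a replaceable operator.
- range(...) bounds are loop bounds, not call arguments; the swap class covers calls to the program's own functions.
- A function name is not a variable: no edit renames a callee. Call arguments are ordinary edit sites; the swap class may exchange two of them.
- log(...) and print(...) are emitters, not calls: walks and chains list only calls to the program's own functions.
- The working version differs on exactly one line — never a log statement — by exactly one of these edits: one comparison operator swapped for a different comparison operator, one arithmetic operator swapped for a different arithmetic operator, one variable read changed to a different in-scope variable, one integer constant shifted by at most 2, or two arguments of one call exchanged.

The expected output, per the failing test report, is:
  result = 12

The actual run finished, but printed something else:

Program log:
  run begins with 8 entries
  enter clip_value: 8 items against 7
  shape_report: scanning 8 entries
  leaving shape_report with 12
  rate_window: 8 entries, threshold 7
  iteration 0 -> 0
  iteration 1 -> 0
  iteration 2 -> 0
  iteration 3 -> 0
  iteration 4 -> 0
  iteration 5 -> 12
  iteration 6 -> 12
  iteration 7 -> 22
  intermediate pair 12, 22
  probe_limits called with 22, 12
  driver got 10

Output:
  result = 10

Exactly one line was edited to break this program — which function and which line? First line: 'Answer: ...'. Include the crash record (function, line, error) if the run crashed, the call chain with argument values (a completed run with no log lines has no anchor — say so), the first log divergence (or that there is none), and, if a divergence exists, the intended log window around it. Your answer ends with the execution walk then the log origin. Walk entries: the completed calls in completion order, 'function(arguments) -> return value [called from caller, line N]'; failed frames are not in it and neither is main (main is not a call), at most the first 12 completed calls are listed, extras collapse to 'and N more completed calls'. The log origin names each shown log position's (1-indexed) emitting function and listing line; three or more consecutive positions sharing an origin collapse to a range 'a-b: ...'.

Answer: the defect is in clip_value at line 30.
Key fact: Everything matches until log position 15, which reads 'probe_limits called with 22, 12' in place of 'probe_limits called with 12, 22'.
Call chain: main.
First divergence: position 15 — the shown line 'probe_limits called with 22, 12' should read 'probe_limits called with 12, 22'.
Intended log window:
  13: iteration 7 -> 22
  14: intermediate pair 12, 22
  15: probe_limits called with 12, 22
  16: driver got 12
Execution walk:
  shape_report([6, 2, 2, 7, 2, 12, 7, 10]) -> 12  [called from clip_value, line 27]
  rate_window([6, 2, 2, 7, 2, 12, 7, 10], 7) -> 22  [called from clip_value, line 28]
  probe_limits(22, 12) -> 10  [called from clip_value, line 30]
  clip_value([6, 2, 2, 7, 2, 12, 7, 10], 7) -> 10  [called from main, line 36]
Log origins:
  1: logged in main at line 35
  2: logged in clip_value at line 26
  3: logged in shape_report at line 2
  4: logged in shape_report at line 7
  5: logged in rate_window at line 11
  6-13: logged in rate_window at line 16
  14: logged in clip_value at line 29
  15: logged in probe_limits at line 20
  16: logged in main at line 37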